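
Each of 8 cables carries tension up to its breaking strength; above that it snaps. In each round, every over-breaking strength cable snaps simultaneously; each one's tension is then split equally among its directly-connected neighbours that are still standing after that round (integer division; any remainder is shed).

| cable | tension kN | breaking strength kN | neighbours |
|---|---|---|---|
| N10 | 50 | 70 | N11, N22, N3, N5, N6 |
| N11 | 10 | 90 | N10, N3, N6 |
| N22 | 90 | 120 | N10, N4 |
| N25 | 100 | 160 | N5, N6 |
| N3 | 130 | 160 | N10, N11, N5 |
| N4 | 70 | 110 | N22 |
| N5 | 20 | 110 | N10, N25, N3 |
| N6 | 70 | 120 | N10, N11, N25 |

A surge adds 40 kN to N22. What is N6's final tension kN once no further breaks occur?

Round 1 — N22 at 130 > 120. N22 snaps.
  N22 sheds 130 kN to N10, N4: 65 each.
    N10: 50+65 = 115 > 70
    N4: 70+65 = 135 > 110
Round 2 — N10, N4 snap.
  N10 sheds 115 kN to N11, N3, N5, N6: 28 each (3 lost).
    N11: 10+28 = 38 ≤ 90
    N3: 130+28 = 158 ≤ 160
    N5: 20+28 = 48 ≤ 110
    N6: 70+28 = 98 ≤ 120
  N4 sheds 135 kN: no online neighbours, lost.
No further breaks.

98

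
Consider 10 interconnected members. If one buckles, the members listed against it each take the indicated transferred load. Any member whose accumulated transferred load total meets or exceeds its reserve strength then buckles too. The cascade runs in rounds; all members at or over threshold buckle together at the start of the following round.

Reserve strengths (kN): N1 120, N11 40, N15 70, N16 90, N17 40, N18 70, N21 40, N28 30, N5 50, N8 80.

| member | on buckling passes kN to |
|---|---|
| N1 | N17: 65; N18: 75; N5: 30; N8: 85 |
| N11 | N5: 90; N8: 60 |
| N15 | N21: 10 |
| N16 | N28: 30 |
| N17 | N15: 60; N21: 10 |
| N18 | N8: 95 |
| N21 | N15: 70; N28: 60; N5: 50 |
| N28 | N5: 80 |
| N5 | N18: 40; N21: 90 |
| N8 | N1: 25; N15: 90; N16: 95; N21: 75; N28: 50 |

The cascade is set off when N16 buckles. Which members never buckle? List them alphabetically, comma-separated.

Round 1 — N16 buckles (initial).
  N28: +30 → 30 ≥ 30
Round 2 — N28 buckles.
  N5: +80 → 80 ≥ 50
Round 3 — N5 buckles.
  N18: +40 → 40 < 70
  N21: +90 → 90 ≥ 40
Round 4 — N21 buckles.
  N15: +70 → 70 ≥ 70
Round 5 — N15 buckles.
No further bucklings.

N1, N11, N17, N18, N8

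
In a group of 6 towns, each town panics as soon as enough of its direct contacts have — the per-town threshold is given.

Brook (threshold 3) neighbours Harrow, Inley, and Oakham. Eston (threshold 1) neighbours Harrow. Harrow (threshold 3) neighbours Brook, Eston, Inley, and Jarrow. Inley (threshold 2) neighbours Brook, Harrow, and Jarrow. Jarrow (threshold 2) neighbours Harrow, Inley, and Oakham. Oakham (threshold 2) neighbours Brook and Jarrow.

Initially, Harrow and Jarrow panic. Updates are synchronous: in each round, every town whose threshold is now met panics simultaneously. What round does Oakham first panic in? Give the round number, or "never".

never

Round 1 — Harrow, Jarrow panic (initial).
Round 2 — checking thresholds:
  Brook: 1 of 3 neighbours < 3, not yet.
  Eston: 1 of 1 neighbours ≥ 1, panics.
  Inley: 2 of 3 neighbours ≥ 2, panics.
  Oakham: 1 of 2 neighbours < 2, not yet.
Round 3 — no new panics; cascade stops.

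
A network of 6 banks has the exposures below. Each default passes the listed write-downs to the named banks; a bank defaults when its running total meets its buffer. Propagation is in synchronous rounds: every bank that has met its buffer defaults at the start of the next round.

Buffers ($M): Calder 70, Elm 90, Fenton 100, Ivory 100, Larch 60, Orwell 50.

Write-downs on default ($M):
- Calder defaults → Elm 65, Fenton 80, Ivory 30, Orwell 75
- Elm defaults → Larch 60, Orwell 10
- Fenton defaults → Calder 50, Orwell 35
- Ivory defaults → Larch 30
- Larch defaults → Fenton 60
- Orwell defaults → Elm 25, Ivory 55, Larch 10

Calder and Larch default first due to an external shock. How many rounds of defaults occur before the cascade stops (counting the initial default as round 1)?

Round 1 — Calder, Larch default (initial).
  Elm: +65 → 65 < 90
  Fenton: +80+60 → 140 ≥ 100
  Ivory: +30 → 30 < 100
  Orwell: +75 → 75 ≥ 50
Round 2 — Fenton, Orwell default.
  Elm: +25 → 90 ≥ 90
  Ivory: +55 → 85 < 100
Round 3 — Elm defaults.
No further defaults.

3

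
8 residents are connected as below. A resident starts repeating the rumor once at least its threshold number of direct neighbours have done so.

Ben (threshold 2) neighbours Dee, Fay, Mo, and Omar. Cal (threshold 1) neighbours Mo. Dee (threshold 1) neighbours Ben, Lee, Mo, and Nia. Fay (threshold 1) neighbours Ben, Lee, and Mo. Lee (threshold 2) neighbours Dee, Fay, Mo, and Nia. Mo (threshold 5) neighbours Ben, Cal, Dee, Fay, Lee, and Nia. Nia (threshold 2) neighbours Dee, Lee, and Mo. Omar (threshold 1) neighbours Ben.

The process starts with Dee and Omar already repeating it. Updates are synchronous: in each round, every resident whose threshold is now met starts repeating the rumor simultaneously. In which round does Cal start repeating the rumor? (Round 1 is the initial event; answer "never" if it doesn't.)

Round 1 — Dee, Omar start repeating the rumor (initial).
Round 2 — checking thresholds:
  Ben: 2 of 4 neighbours ≥ 2, starts repeating the rumor.
  Lee: 1 of 4 neighbours < 2, not yet.
  Mo: 1 of 6 neighbours < 5, not yet.
  Nia: 1 of 3 neighbours < 2, not yet.
Round 3 — checking thresholds:
  Fay: 1 of 3 neighbours ≥ 1, starts repeating the rumor.
  Lee: 1 of 4 neighbours < 2, not yet.
  Mo: 2 of 6 neighbours < 5, not yet.
  Nia: 1 of 3 neighbours < 2, not yet.
Round 4 — checking thresholds:
  Lee: 2 of 4 neighbours ≥ 2, starts repeating the rumor.
  Mo: 3 of 6 neighbours < 5, not yet.
  Nia: 1 of 3 neighbours < 2, not yet.
Round 5 — checking thresholds:
  Mo: 4 of 6 neighbours < 5, not yet.
  Nia: 2 of 3 neighbours ≥ 2, starts repeating the rumor.
Round 6 — checking thresholds:
  Mo: 5 of 6 neighbours ≥ 5, starts repeating the rumor.
Round 7 — checking thresholds:
  Cal: 1 of 1 neighbours ≥ 1, starts repeating the rumor.
Round 8 — no new spreads; cascade stops.

7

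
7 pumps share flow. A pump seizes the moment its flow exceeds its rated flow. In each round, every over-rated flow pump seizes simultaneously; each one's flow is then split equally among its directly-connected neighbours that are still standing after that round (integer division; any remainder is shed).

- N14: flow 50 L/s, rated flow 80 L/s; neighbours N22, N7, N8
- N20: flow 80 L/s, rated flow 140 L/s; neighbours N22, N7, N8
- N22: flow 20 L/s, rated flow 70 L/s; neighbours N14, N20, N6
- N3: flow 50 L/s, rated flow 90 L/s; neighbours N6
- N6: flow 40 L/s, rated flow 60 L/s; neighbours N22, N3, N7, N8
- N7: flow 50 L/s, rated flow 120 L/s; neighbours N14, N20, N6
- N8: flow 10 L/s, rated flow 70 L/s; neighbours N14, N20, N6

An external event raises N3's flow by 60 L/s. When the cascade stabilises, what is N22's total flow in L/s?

70

Round 1 — N3 at 110 > 90. N3 seizes.
  N3 sheds 110 L/s to N6: 110 each.
    N6: 40+110 = 150 > 60
Round 2 — N6 seizes.
  N6 sheds 150 L/s to N22, N7, N8: 50 each.
    N22: 20+50 = 70 ≤ 70
    N7: 50+50 = 100 ≤ 120
    N8: 10+50 = 60 ≤ 70
No further seizures.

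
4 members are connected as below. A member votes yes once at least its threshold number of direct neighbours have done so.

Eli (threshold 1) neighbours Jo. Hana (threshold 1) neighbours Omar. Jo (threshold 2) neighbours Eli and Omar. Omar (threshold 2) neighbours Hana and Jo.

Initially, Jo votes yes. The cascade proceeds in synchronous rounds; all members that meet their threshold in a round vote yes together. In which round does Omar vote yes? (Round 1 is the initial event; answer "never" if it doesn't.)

never

Round 1 — Jo votes yes (initial).
Round 2 — checking thresholds:
  Eli: 1 of 1 neighbours ≥ 1, votes yes.
  Omar: 1 of 2 neighbours < 2, not yet.
Round 3 — no new yes votes; cascade stops.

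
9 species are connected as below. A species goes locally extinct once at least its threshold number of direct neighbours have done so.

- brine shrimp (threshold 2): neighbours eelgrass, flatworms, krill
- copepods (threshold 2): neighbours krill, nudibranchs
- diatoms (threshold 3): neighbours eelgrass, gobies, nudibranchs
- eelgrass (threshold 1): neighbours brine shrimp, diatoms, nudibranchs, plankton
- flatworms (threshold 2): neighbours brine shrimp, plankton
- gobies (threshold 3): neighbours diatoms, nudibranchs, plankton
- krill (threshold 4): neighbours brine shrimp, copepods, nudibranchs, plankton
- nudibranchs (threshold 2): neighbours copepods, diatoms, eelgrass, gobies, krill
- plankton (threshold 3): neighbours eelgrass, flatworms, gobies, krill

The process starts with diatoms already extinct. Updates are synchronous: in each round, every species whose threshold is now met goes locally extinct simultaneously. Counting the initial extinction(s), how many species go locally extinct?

Round 1 — diatoms goes locally extinct (initial).
Round 2 — checking thresholds:
  eelgrass: 1 of 4 neighbours ≥ 1, goes locally extinct.
  gobies: 1 of 3 neighbours < 3, not yet.
  nudibranchs: 1 of 5 neighbours < 2, not yet.
Round 3 — checking thresholds:
  brine shrimp: 1 of 3 neighbours < 2, not yet.
  gobies: 1 of 3 neighbours < 3, not yet.
  nudibranchs: 2 of 5 neighbours ≥ 2, goes locally extinct.
  plankton: 1 of 4 neighbours < 3, not yet.
Round 4 — no new extinctions; cascade stops.

3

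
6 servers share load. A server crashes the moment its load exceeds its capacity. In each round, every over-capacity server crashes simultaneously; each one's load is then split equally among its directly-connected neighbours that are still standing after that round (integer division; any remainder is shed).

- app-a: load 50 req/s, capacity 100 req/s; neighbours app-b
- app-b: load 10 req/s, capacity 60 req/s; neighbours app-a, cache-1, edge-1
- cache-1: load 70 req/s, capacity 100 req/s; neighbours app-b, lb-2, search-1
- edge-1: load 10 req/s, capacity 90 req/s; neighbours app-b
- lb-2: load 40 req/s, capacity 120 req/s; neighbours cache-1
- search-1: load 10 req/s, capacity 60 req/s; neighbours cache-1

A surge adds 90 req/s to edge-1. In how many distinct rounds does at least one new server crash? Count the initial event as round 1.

Round 1 — edge-1 at 100 > 90. edge-1 crashes.
  edge-1 sheds 100 req/s to app-b: 100 each.
    app-b: 10+100 = 110 > 60
Round 2 — app-b crashes.
  app-b sheds 110 req/s to app-a, cache-1: 55 each.
    app-a: 50+55 = 105 > 100
    cache-1: 70+55 = 125 > 100
Round 3 — app-a, cache-1 crash.
  app-a sheds 105 req/s: no online neighbours, lost.
  cache-1 sheds 125 req/s to lb-2, search-1: 62 each (1 lost).
    lb-2: 40+62 = 102 ≤ 120
    search-1: 10+62 = 72 > 60
Round 4 — search-1 crashes.
  search-1 sheds 72 req/s: no online neighbours, lost.
No further crashes.

4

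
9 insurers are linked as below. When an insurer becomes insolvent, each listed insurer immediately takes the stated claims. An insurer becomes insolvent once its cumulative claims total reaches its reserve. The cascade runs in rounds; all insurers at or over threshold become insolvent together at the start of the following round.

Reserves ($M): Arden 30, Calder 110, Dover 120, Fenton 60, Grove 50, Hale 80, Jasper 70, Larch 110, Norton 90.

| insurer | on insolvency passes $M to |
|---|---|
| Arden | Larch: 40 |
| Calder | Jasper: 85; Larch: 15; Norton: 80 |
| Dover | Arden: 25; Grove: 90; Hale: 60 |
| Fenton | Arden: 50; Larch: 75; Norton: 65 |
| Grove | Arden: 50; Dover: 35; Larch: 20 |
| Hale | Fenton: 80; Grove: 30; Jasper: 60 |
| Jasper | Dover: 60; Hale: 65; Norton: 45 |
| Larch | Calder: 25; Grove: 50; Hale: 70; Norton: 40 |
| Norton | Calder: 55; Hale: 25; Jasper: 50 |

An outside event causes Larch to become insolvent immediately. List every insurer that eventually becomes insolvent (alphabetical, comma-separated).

Round 1 — Larch becomes insolvent (initial).
  Calder: +25 → 25 < 110
  Grove: +50 → 50 ≥ 50
  Hale: +70 → 70 < 80
  Norton: +40 → 40 < 90
Round 2 — Grove becomes insolvent.
  Arden: +50 → 50 ≥ 30
  Dover: +35 → 35 < 120
Round 3 — Arden becomes insolvent.
No further insolvencies.

Arden, Grove, Larch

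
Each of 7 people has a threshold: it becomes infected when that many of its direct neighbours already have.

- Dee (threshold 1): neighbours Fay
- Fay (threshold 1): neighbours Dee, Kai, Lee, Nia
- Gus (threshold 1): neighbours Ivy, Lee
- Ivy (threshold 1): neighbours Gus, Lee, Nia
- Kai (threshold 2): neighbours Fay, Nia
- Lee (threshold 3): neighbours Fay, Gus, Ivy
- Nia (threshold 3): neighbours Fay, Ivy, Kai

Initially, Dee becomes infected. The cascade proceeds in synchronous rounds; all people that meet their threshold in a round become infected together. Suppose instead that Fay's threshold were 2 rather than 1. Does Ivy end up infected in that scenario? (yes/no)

no

With Fay's threshold at 2:
Round 1 — Dee becomes infected (initial).
Round 2 — no new infections; cascade stops.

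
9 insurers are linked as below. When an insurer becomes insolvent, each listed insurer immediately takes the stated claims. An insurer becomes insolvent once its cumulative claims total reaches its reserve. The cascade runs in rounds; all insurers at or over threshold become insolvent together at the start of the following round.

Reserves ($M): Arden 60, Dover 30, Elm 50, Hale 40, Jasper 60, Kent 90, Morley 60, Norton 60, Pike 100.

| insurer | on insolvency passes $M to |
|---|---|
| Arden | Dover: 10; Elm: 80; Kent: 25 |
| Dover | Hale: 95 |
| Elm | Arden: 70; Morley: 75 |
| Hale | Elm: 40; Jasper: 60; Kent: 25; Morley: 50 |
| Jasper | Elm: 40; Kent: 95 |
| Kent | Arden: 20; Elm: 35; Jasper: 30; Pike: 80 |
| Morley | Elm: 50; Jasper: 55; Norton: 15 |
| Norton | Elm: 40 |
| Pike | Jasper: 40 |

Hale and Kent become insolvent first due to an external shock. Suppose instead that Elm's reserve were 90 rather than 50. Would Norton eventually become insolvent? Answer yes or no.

With Elm's reserve at 90:
Round 1 — Hale, Kent become insolvent (initial).
  Arden: +20 → 20 < 60
  Elm: +40+35 → 75 < 90
  Jasper: +60+30 → 90 ≥ 60
  Morley: +50 → 50 < 60
  Pike: +80 → 80 < 100
Round 2 — Jasper becomes insolvent.
  Elm: +40 → 115 ≥ 90
Round 3 — Elm becomes insolvent.
  Arden: +70 → 90 ≥ 60
  Morley: +75 → 125 ≥ 60
Round 4 — Arden, Morley become insolvent.
  Dover: +10 → 10 < 30
  Norton: +15 → 15 < 60
No further insolvencies.

no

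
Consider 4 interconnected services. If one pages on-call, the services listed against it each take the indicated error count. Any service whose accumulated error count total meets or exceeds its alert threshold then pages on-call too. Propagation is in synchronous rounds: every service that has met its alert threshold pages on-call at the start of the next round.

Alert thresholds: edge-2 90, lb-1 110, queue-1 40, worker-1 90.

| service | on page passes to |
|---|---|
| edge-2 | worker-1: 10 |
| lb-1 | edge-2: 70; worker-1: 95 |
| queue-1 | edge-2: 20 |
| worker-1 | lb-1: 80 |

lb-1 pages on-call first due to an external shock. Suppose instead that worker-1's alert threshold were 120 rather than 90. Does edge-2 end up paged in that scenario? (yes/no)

no

With worker-1's alert threshold at 120:
Round 1 — lb-1 pages on-call (initial).
  edge-2: +70 → 70 < 90
  worker-1: +95 → 95 < 120
No further pages.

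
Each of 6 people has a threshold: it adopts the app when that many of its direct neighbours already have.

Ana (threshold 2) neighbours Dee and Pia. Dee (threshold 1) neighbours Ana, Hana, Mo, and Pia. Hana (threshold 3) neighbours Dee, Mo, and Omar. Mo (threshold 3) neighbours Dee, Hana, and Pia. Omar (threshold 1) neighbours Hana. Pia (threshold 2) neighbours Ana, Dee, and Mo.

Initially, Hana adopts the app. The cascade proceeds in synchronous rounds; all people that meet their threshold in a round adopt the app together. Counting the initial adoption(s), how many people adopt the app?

Round 1 — Hana adopts the app (initial).
Round 2 — checking thresholds:
  Dee: 1 of 4 neighbours ≥ 1, adopts the app.
  Mo: 1 of 3 neighbours < 3, not yet.
  Omar: 1 of 1 neighbours ≥ 1, adopts the app.
Round 3 — no new adoptions; cascade stops.

3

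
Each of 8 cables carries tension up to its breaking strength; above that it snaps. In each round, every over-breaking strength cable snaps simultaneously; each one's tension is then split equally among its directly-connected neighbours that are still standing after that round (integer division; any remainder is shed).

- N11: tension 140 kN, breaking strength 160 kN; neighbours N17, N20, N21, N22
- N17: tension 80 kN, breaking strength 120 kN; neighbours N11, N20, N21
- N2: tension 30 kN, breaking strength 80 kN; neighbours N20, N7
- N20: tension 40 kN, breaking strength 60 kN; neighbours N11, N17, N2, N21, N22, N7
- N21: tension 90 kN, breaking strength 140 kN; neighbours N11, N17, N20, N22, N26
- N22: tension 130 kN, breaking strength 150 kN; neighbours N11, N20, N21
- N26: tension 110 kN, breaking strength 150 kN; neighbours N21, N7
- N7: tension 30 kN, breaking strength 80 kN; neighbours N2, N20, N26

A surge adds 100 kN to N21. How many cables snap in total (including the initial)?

Round 1 — N21 at 190 > 140. N21 snaps.
  N21 sheds 190 kN to N11, N17, N20, N22, N26: 38 each.
    N11: 140+38 = 178 > 160
    N17: 80+38 = 118 ≤ 120
    N20: 40+38 = 78 > 60
    N22: 130+38 = 168 > 150
    N26: 110+38 = 148 ≤ 150
Round 2 — N11, N20, N22 snap.
  N11 sheds 178 kN to N17: 178 each.
    N17: 118+178 = 296 > 120
  N20 sheds 78 kN to N17, N2, N7: 26 each.
    N17: 296+26 = 322 > 120
    N2: 30+26 = 56 ≤ 80
    N7: 30+26 = 56 ≤ 80
  N22 sheds 168 kN: no online neighbours, lost.
Round 3 — N17 snaps.
  N17 sheds 322 kN: no online neighbours, lost.
No further breaks.

5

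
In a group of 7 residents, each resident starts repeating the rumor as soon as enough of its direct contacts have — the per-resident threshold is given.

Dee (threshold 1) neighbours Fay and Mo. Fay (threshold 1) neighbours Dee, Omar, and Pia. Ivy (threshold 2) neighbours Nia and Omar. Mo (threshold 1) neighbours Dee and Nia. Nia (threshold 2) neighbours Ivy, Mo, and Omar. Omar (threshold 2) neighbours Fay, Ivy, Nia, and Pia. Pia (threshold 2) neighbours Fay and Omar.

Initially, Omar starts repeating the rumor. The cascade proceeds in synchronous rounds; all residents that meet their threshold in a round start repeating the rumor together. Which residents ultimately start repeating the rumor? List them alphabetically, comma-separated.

Round 1 — Omar starts repeating the rumor (initial).
Round 2 — checking thresholds:
  Fay: 1 of 3 neighbours ≥ 1, starts repeating the rumor.
  Ivy: 1 of 2 neighbours < 2, not yet.
  Nia: 1 of 3 neighbours < 2, not yet.
  Pia: 1 of 2 neighbours < 2, not yet.
Round 3 — checking thresholds:
  Dee: 1 of 2 neighbours ≥ 1, starts repeating the rumor.
  Ivy: 1 of 2 neighbours < 2, not yet.
  Nia: 1 of 3 neighbours < 2, not yet.
  Pia: 2 of 2 neighbours ≥ 2, starts repeating the rumor.
Round 4 — checking thresholds:
  Ivy: 1 of 2 neighbours < 2, not yet.
  Mo: 1 of 2 neighbours ≥ 1, starts repeating the rumor.
  Nia: 1 of 3 neighbours < 2, not yet.
Round 5 — checking thresholds:
  Ivy: 1 of 2 neighbours < 2, not yet.
  Nia: 2 of 3 neighbours ≥ 2, starts repeating the rumor.
Round 6 — checking thresholds:
  Ivy: 2 of 2 neighbours ≥ 2, starts repeating the rumor.
Round 7 — no new spreads; cascade stops.

Dee, Fay, Ivy, Mo, Nia, Omar, Pia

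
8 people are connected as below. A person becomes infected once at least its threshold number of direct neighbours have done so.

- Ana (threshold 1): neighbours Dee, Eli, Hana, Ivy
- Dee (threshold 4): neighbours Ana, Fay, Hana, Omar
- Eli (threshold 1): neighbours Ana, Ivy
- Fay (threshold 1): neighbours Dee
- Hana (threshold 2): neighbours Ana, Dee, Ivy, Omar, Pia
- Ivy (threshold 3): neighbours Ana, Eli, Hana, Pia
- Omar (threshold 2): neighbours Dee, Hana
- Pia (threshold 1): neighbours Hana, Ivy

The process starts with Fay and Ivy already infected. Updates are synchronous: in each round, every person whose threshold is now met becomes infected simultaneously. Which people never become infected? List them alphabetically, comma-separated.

Dee, Omar

Round 1 — Fay, Ivy become infected (initial).
Round 2 — checking thresholds:
  Ana: 1 of 4 neighbours ≥ 1, becomes infected.
  Dee: 1 of 4 neighbours < 4, not yet.
  Eli: 1 of 2 neighbours ≥ 1, becomes infected.
  Hana: 1 of 5 neighbours < 2, not yet.
  Pia: 1 of 2 neighbours ≥ 1, becomes infected.
Round 3 — checking thresholds:
  Dee: 2 of 4 neighbours < 4, not yet.
  Hana: 3 of 5 neighbours ≥ 2, becomes infected.
Round 4 — no new infections; cascade stops.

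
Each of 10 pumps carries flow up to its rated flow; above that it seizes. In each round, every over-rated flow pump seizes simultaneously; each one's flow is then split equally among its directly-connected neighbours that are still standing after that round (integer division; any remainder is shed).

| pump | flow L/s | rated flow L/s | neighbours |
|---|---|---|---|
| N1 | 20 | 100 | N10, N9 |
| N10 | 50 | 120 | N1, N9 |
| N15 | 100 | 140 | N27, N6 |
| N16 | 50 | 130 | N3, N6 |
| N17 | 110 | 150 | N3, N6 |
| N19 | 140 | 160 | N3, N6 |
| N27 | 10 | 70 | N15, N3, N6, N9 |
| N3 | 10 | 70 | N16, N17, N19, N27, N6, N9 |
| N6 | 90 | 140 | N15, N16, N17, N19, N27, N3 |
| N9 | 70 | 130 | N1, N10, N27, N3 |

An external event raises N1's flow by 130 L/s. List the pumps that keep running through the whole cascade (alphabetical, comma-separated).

N16

Round 1 — N1 at 150 > 100. N1 seizes.
  N1 sheds 150 L/s to N10, N9: 75 each.
    N10: 50+75 = 125 > 120
    N9: 70+75 = 145 > 130
Round 2 — N10, N9 seize.
  N10 sheds 125 L/s: no online neighbours, lost.
  N9 sheds 145 L/s to N27, N3: 72 each (1 lost).
    N27: 10+72 = 82 > 70
    N3: 10+72 = 82 > 70
Round 3 — N27, N3 seize.
  N27 sheds 82 L/s to N15, N6: 41 each.
    N15: 100+41 = 141 > 140
    N6: 90+41 = 131 ≤ 140
  N3 sheds 82 L/s to N16, N17, N19, N6: 20 each (2 lost).
    N16: 50+20 = 70 ≤ 130
    N17: 110+20 = 130 ≤ 150
    N19: 140+20 = 160 ≤ 160
    N6: 131+20 = 151 > 140
Round 4 — N15, N6 seize.
  N15 sheds 141 L/s: no online neighbours, lost.
  N6 sheds 151 L/s to N16, N17, N19: 50 each (1 lost).
    N16: 70+50 = 120 ≤ 130
    N17: 130+50 = 180 > 150
    N19: 160+50 = 210 > 160
Round 5 — N17, N19 seize.
  N17 sheds 180 L/s: no online neighbours, lost.
  N19 sheds 210 L/s: no online neighbours, lost.
No further seizures.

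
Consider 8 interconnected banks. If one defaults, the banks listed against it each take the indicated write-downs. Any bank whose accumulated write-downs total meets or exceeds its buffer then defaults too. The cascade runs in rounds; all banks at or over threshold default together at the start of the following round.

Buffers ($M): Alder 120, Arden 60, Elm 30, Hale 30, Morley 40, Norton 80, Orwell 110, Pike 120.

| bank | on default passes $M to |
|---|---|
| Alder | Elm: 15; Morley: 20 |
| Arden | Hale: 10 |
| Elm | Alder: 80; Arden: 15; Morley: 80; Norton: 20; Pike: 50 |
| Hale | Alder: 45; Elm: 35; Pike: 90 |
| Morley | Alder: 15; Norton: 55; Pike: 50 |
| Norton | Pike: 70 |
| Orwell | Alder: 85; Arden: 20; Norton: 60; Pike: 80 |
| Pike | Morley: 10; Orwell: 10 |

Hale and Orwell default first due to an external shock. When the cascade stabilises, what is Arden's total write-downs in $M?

35

Round 1 — Hale, Orwell default (initial).
  Alder: +45+85 → 130 ≥ 120
  Arden: +20 → 20 < 60
  Elm: +35 → 35 ≥ 30
  Norton: +60 → 60 < 80
  Pike: +90+80 → 170 ≥ 120
Round 2 — Alder, Elm, Pike default.
  Arden: +15 → 35 < 60
  Morley: +20+80+10 → 110 ≥ 40
  Norton: +20 → 80 ≥ 80
Round 3 — Morley, Norton default.
No further defaults.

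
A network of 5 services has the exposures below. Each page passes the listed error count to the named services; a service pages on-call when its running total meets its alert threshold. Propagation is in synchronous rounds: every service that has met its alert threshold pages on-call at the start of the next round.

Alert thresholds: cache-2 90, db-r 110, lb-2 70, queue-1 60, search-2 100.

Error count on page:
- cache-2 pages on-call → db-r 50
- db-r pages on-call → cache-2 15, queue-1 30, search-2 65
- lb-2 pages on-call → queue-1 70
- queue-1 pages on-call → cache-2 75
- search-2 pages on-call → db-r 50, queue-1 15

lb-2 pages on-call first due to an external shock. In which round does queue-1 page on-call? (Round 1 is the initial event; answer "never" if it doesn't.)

2

Round 1 — lb-2 pages on-call (initial).
  queue-1: +70 → 70 ≥ 60
Round 2 — queue-1 pages on-call.
  cache-2: +75 → 75 < 90
No further pages.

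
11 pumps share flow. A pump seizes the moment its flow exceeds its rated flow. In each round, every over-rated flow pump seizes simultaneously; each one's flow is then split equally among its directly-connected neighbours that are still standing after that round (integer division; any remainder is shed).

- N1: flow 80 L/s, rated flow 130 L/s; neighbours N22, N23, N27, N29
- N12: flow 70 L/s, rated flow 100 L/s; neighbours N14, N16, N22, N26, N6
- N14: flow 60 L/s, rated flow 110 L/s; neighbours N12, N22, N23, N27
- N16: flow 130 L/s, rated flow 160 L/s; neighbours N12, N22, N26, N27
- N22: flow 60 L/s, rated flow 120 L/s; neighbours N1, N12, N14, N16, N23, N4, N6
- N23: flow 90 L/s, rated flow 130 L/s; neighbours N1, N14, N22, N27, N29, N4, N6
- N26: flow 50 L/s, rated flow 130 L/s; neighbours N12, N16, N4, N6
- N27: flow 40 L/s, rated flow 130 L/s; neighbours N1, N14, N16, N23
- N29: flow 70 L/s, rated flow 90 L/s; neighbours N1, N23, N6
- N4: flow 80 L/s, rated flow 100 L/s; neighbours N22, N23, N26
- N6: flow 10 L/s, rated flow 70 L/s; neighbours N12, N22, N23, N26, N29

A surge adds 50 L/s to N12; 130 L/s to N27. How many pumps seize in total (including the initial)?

Round 1 — N12 at 120 > 100; N27 at 170 > 130. N12, N27 seize.
  N12 sheds 120 L/s to N14, N16, N22, N26, N6: 24 each.
    N14: 60+24 = 84 ≤ 110
    N16: 130+24 = 154 ≤ 160
    N22: 60+24 = 84 ≤ 120
    N26: 50+24 = 74 ≤ 130
    N6: 10+24 = 34 ≤ 70
  N27 sheds 170 L/s to N1, N14, N16, N23: 42 each (2 lost).
    N1: 80+42 = 122 ≤ 130
    N14: 84+42 = 126 > 110
    N16: 154+42 = 196 > 160
    N23: 90+42 = 132 > 130
Round 2 — N14, N16, N23 seize.
  N14 sheds 126 L/s to N22: 126 each.
    N22: 84+126 = 210 > 120
  N16 sheds 196 L/s to N22, N26: 98 each.
    N22: 210+98 = 308 > 120
    N26: 74+98 = 172 > 130
  N23 sheds 132 L/s to N1, N22, N29, N4, N6: 26 each (2 lost).
    N1: 122+26 = 148 > 130
    N22: 308+26 = 334 > 120
    N29: 70+26 = 96 > 90
    N4: 80+26 = 106 > 100
    N6: 34+26 = 60 ≤ 70
Round 3 — N1, N22, N26, N29, N4 seize.
  N1 sheds 148 L/s: no online neighbours, lost.
  N22 sheds 334 L/s to N6: 334 each.
    N6: 60+334 = 394 > 70
  N26 sheds 172 L/s to N6: 172 each.
    N6: 394+172 = 566 > 70
  N29 sheds 96 L/s to N6: 96 each.
    N6: 566+96 = 662 > 70
  N4 sheds 106 L/s: no online neighbours, lost.
Round 4 — N6 seizes.
  N6 sheds 662 L/s: no online neighbours, lost.
No further seizures.

11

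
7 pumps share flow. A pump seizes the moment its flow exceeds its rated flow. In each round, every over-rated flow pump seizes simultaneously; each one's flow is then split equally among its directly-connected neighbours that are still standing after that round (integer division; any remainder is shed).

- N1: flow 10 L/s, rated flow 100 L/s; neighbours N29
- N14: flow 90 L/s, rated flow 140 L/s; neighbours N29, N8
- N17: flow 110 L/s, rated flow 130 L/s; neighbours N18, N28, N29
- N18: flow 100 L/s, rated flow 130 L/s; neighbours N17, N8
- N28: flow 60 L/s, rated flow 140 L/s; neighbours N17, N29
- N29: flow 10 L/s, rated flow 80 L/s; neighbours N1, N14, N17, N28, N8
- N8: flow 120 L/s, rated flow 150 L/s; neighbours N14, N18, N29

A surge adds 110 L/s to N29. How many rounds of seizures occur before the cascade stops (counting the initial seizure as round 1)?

5

Round 1 — N29 at 120 > 80. N29 seizes.
  N29 sheds 120 L/s to N1, N14, N17, N28, N8: 24 each.
    N1: 10+24 = 34 ≤ 100
    N14: 90+24 = 114 ≤ 140
    N17: 110+24 = 134 > 130
    N28: 60+24 = 84 ≤ 140
    N8: 120+24 = 144 ≤ 150
Round 2 — N17 seizes.
  N17 sheds 134 L/s to N18, N28: 67 each.
    N18: 100+67 = 167 > 130
    N28: 84+67 = 151 > 140
Round 3 — N18, N28 seize.
  N18 sheds 167 L/s to N8: 167 each.
    N8: 144+167 = 311 > 150
  N28 sheds 151 L/s: no online neighbours, lost.
Round 4 — N8 seizes.
  N8 sheds 311 L/s to N14: 311 each.
    N14: 114+311 = 425 > 140
Round 5 — N14 seizes.
  N14 sheds 425 L/s: no online neighbours, lost.
No further seizures.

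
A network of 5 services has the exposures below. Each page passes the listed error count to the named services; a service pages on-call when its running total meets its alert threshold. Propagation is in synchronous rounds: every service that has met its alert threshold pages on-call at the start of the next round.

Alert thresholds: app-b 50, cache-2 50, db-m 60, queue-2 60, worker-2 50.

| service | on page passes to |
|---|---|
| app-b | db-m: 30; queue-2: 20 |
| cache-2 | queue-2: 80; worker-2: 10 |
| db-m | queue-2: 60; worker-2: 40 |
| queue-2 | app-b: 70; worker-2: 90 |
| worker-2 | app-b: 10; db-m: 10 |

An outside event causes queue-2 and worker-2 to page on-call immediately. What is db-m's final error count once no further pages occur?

Round 1 — queue-2, worker-2 page on-call (initial).
  app-b: +70+10 → 80 ≥ 50
  db-m: +10 → 10 < 60
Round 2 — app-b pages on-call.
  db-m: +30 → 40 < 60
No further pages.

40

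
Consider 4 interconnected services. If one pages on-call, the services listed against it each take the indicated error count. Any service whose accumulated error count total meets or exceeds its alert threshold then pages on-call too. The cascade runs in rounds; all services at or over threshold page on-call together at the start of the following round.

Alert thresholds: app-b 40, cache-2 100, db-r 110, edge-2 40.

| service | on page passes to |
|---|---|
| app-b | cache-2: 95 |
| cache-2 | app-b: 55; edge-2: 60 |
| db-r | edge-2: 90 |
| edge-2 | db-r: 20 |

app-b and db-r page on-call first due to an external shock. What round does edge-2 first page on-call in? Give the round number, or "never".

Round 1 — app-b, db-r page on-call (initial).
  cache-2: +95 → 95 < 100
  edge-2: +90 → 90 ≥ 40
Round 2 — edge-2 pages on-call.
No further pages.

2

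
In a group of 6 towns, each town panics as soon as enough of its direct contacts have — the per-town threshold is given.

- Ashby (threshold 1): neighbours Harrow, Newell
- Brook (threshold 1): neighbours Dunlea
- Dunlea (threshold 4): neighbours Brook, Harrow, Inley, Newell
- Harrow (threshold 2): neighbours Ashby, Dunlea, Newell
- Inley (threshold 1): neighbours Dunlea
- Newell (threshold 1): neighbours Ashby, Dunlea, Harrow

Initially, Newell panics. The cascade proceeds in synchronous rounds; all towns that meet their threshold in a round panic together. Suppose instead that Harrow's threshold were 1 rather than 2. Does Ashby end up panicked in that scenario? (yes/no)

With Harrow's threshold at 1:
Round 1 — Newell panics (initial).
Round 2 — checking thresholds:
  Ashby: 1 of 2 neighbours ≥ 1, panics.
  Dunlea: 1 of 4 neighbours < 4, not yet.
  Harrow: 1 of 3 neighbours ≥ 1, panics.
Round 3 — no new panics; cascade stops.

yes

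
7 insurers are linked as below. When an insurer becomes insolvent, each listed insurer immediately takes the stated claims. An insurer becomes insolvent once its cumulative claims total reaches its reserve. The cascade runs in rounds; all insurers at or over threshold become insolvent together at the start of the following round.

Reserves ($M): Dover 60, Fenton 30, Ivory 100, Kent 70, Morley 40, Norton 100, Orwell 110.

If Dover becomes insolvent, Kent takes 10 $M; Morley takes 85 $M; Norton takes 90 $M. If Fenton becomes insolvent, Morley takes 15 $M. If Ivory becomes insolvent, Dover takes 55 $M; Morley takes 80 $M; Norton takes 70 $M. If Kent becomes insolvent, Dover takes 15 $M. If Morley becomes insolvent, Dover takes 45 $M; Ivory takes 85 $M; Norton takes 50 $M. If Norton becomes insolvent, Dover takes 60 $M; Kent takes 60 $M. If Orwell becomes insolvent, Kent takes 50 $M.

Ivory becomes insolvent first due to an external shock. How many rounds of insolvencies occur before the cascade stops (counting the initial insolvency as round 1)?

4

Round 1 — Ivory becomes insolvent (initial).
  Dover: +55 → 55 < 60
  Morley: +80 → 80 ≥ 40
  Norton: +70 → 70 < 100
Round 2 — Morley becomes insolvent.
  Dover: +45 → 100 ≥ 60
  Norton: +50 → 120 ≥ 100
Round 3 — Dover, Norton become insolvent.
  Kent: +10+60 → 70 ≥ 70
Round 4 — Kent becomes insolvent.
No further insolvencies.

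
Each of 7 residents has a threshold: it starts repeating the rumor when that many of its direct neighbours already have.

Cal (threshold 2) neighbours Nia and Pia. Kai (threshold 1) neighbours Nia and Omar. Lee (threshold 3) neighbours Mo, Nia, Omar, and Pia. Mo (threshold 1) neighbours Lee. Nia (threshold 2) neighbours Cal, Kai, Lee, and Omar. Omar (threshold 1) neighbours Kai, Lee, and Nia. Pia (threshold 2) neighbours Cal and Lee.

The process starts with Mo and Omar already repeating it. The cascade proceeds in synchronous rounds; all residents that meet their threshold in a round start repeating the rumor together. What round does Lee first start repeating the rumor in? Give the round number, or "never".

Round 1 — Mo, Omar start repeating the rumor (initial).
Round 2 — checking thresholds:
  Kai: 1 of 2 neighbours ≥ 1, starts repeating the rumor.
  Lee: 2 of 4 neighbours < 3, holds.
  Nia: 1 of 4 neighbours < 2, holds.
Round 3 — checking thresholds:
  Lee: 2 of 4 neighbours < 3, holds.
  Nia: 2 of 4 neighbours ≥ 2, starts repeating the rumor.
Round 4 — checking thresholds:
  Cal: 1 of 2 neighbours < 2, holds.
  Lee: 3 of 4 neighbours ≥ 3, starts repeating the rumor.
Round 5 — no new spreads; cascade stops.

4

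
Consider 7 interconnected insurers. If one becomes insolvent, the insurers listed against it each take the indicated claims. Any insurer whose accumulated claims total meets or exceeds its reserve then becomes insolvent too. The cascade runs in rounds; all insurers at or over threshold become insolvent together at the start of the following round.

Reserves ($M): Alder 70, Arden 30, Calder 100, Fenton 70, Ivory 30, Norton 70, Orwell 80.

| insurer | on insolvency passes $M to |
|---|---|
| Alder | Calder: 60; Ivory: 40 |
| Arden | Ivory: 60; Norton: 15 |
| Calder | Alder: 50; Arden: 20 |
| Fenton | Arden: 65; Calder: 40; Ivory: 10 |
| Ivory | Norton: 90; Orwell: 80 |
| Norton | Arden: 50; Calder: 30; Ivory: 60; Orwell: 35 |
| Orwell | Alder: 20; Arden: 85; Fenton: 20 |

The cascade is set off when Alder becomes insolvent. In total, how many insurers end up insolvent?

Round 1 — Alder becomes insolvent (initial).
  Calder: +60 → 60 < 100
  Ivory: +40 → 40 ≥ 30
Round 2 — Ivory becomes insolvent.
  Norton: +90 → 90 ≥ 70
  Orwell: +80 → 80 ≥ 80
Round 3 — Norton, Orwell become insolvent.
  Arden: +50+85 → 135 ≥ 30
  Calder: +30 → 90 < 100
  Fenton: +20 → 20 < 70
Round 4 — Arden becomes insolvent.
No further insolvencies.

5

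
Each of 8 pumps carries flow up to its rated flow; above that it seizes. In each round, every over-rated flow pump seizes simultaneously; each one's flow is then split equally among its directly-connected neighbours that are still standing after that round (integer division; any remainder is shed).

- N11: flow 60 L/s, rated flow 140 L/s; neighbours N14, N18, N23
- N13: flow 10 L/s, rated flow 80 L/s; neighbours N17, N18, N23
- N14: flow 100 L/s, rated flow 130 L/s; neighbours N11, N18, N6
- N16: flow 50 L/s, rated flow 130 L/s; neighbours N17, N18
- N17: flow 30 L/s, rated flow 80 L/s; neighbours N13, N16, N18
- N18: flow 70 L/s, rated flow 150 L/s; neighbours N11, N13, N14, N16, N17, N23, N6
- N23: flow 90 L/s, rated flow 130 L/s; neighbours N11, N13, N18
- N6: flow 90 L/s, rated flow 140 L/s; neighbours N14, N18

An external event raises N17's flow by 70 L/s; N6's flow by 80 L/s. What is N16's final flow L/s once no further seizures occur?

130

Round 1 — N17 at 100 > 80; N6 at 170 > 140. N17, N6 seize.
  N17 sheds 100 L/s to N13, N16, N18: 33 each (1 lost).
    N13: 10+33 = 43 ≤ 80
    N16: 50+33 = 83 ≤ 130
    N18: 70+33 = 103 ≤ 150
  N6 sheds 170 L/s to N14, N18: 85 each.
    N14: 100+85 = 185 > 130
    N18: 103+85 = 188 > 150
Round 2 — N14, N18 seize.
  N14 sheds 185 L/s to N11: 185 each.
    N11: 60+185 = 245 > 140
  N18 sheds 188 L/s to N11, N13, N16, N23: 47 each.
    N11: 245+47 = 292 > 140
    N13: 43+47 = 90 > 80
    N16: 83+47 = 130 ≤ 130
    N23: 90+47 = 137 > 130
Round 3 — N11, N13, N23 seize.
  N11 sheds 292 L/s: no online neighbours, lost.
  N13 sheds 90 L/s: no online neighbours, lost.
  N23 sheds 137 L/s: no online neighbours, lost.
No further seizures.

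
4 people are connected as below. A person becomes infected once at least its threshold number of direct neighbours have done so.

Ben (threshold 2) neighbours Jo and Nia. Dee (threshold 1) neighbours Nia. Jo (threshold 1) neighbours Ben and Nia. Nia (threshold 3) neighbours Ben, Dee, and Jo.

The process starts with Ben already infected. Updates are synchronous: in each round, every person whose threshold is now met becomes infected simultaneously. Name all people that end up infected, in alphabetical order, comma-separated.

Ben, Jo

Round 1 — Ben becomes infected (initial).
Round 2 — checking thresholds:
  Jo: 1 of 2 neighbours ≥ 1, becomes infected.
  Nia: 1 of 3 neighbours < 3, not yet.
Round 3 — no new infections; cascade stops.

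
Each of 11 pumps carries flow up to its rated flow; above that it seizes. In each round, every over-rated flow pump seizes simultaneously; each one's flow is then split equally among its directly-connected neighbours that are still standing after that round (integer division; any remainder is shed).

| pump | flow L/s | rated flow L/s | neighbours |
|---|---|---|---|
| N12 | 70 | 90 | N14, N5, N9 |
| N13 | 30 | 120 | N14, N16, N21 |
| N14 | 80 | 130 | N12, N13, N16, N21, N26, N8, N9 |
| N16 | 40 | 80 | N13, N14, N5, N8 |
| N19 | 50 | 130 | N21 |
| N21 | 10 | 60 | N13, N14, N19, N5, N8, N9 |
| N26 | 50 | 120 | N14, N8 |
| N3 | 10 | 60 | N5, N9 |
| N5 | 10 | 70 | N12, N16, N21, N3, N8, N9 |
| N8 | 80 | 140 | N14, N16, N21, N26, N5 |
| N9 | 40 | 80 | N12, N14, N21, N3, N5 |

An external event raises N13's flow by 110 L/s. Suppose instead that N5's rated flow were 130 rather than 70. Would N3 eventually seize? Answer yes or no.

yes

With N5's rated flow at 130:
Round 1 — N13 at 140 > 120. N13 seizes.
  N13 sheds 140 L/s to N14, N16, N21: 46 each (2 lost).
    N14: 80+46 = 126 ≤ 130
    N16: 40+46 = 86 > 80
    N21: 10+46 = 56 ≤ 60
Round 2 — N16 seizes.
  N16 sheds 86 L/s to N14, N5, N8: 28 each (2 lost).
    N14: 126+28 = 154 > 130
    N5: 10+28 = 38 ≤ 130
    N8: 80+28 = 108 ≤ 140
Round 3 — N14 seizes.
  N14 sheds 154 L/s to N12, N21, N26, N8, N9: 30 each (4 lost).
    N12: 70+30 = 100 > 90
    N21: 56+30 = 86 > 60
    N26: 50+30 = 80 ≤ 120
    N8: 108+30 = 138 ≤ 140
    N9: 40+30 = 70 ≤ 80
Round 4 — N12, N21 seize.
  N12 sheds 100 L/s to N5, N9: 50 each.
    N5: 38+50 = 88 ≤ 130
    N9: 70+50 = 120 > 80
  N21 sheds 86 L/s to N19, N5, N8, N9: 21 each (2 lost).
    N19: 50+21 = 71 ≤ 130
    N5: 88+21 = 109 ≤ 130
    N8: 138+21 = 159 > 140
    N9: 120+21 = 141 > 80
Round 5 — N8, N9 seize.
  N8 sheds 159 L/s to N26, N5: 79 each (1 lost).
    N26: 80+79 = 159 > 120
    N5: 109+79 = 188 > 130
  N9 sheds 141 L/s to N3, N5: 70 each (1 lost).
    N3: 10+70 = 80 > 60
    N5: 188+70 = 258 > 130
Round 6 — N26, N3, N5 seize.
  N26 sheds 159 L/s: no online neighbours, lost.
  N3 sheds 80 L/s: no online neighbours, lost.
  N5 sheds 258 L/s: no online neighbours, lost.
No further seizures.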